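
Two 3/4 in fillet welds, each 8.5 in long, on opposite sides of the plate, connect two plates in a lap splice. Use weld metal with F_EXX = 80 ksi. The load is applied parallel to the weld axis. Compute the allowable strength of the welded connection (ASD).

Effective throat t_e = 0.707 × 0.75 = 0.5302 in.
Total length L = 17 in; A_we = 0.5302 × 17 = 9.014 in².
F_nw = 0.6 F_EXX = 0.6 × 80 = 48 ksi.
R_n = 48 × 9.014 = 432.7 kips; R_n/Ω = 432.7/2.0 = 216.3 kips.

R_n/Ω ≈ 216 kips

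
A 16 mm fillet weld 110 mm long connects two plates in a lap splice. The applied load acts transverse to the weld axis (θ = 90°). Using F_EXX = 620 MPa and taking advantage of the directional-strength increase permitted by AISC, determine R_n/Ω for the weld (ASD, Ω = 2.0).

t_e = 0.707 × 16 = 11.31 mm; A_we = 11.31 × 110 = 1244 mm².
Directional factor: 1.0 + 0.5 sin^1.5(90°) = 1.5.
F_nw = 0.6 × 620 × 1.5 = 558 MPa.
R_n/Ω = (558 × 1244) / 2.0 × 10⁻³ = 347.2 kN.

R_n/Ω ≈ 347 kN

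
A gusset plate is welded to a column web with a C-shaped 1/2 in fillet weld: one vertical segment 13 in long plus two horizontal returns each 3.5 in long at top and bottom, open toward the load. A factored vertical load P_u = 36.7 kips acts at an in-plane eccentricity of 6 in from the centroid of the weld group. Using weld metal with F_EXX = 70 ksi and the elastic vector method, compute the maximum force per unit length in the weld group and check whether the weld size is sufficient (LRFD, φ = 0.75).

f_max ≈ 4.22 kip/in; adequate

Total weld length L_w = 20 in. Treat welds as unit-width lines.
Centroid: x̄ = 2×3.5×1.75 / 20 = 0.6125 in from the vertical weld.
Polar moment about centroid: J = I_x + I_y = [13³/12 + 2×3.5×6.5²] + [13×0.6125² + 2(3.5³/12 + 3.5×1.137²)] = 499.9 in³.
Direct shear f_v = P/L_w = 36.7 / 20 = 1.835 kip/in (vertical).
Torsion M = P·e = 36.7 × 6 = 220.2 kip·in.
Critical point at (x, y) = (2.888, 6.5) from centroid. f_tx = M·y/J = 2.863 kip/in; f_ty = M·x/J = 1.272 kip/in.
Resultant f_max = √[f_tx² + (f_v + f_ty)²] = √[2.863² + (1.835 + 1.272)²] = 4.225 kip/in.
Capacity per unit length: φr_n = 0.75 × 0.6 × 70 × (0.707 × 0.5) = 11.14 kip/in.
4.225 ≤ 11.14 → adequate.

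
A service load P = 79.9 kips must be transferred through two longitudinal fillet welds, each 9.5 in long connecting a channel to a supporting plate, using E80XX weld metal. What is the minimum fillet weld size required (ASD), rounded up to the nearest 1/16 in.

E80XX → F_EXX = 80 ksi.
Total weld length L = 19 in.
Required throat t_e = P × Ω / (0.6 F_EXX × L) = 79.9 × 2.0 / (0.6 × 80 × 19) = 0.1752 in.
Required leg w = t_e / 0.707 = 0.2478 in → use 1/4 in.

w = 1/4 in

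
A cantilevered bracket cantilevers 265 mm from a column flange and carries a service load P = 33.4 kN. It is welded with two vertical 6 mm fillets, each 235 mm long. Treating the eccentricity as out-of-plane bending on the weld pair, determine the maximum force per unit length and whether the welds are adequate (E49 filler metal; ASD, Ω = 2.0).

E49XX → F_EXX = 490 MPa.
L_w = 2 × 235 = 470 mm; section modulus (unit throat) S = 2 × L²/6 = 18410 mm².
Direct shear f_v = P/L_w = 33.4×10³/470 = 71.06 N/mm.
Moment M = P × e = 33.4×10³ × 265 = 8851000 N·mm; bending f_b = M/S = 480.8 N/mm.
f_max = √(f_v² + f_b²) = √(71.06² + 480.8²) = 486 N/mm.
r_n/Ω = (1/2.0) × 0.6 × 490 × (0.707 × 6) = 623.6 N/mm → adequate.

f_max ≈ 486 N/mm; adequate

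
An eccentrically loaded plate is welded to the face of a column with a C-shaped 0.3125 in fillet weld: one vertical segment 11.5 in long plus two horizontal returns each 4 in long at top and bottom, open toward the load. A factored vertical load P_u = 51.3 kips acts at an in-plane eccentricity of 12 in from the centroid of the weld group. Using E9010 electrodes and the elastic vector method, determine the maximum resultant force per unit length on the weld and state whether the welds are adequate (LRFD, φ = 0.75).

E90XX → F_EXX = 90 ksi.
Total weld length L_w = 19.5 in. Treat welds as unit-width lines.
Centroid: x̄ = 2×4×2 / 19.5 = 0.8205 in from the vertical weld.
Polar moment about centroid: J = I_x + I_y = [11.5³/12 + 2×4×5.75²] + [11.5×0.8205² + 2(4³/12 + 4×1.179²)] = 420.8 in³.
Direct shear f_v = P/L_w = 51.3 / 19.5 = 2.631 kip/in (vertical).
Torsion M = P·e = 51.3 × 12 = 615.6 kip·in.
Critical point at (x, y) = (3.179, 5.75) from centroid. f_tx = M·y/J = 8.412 kip/in; f_ty = M·x/J = 4.652 kip/in.
Resultant f_max = √[f_tx² + (f_v + f_ty)²] = √[8.412² + (2.631 + 4.652)²] = 11.13 kip/in.
Capacity per unit length: φr_n = 0.75 × 0.6 × 90 × (0.707 × 0.3125) = 8.948 kip/in.
11.13 > 8.948 → NOT adequate.

f_max ≈ 11.1 kip/in; NOT adequate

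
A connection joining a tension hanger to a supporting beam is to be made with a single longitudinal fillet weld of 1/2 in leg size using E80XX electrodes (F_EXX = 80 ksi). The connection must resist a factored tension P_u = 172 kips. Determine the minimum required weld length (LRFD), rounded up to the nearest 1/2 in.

Throat t_e = 0.707 × 0.5 = 0.3535 in.
φr_n = 0.75 × 0.6 × 80 × 0.3535 = 12.73 kips/in.
L_req = P_u / φr_n = 172 / 12.73 = 13.52 in total.
Round up → use L = 14 in.

L = 14 in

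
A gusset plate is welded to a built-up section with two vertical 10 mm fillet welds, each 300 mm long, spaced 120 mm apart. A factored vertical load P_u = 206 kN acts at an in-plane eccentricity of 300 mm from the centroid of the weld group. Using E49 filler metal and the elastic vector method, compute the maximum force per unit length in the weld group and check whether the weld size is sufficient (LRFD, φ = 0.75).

E49XX → F_EXX = 490 MPa.
Total weld length L_w = 600 mm. Treat welds as unit-width lines.
Polar moment about centroid: J = 2[d³/12 + d(b/2)²] = 2[300³/12 + 300×60²] = 6660000 mm³.
Direct shear f_v = P/L_w = 206×10³ / 600 = 343.3 N/mm (vertical).
Torsion M = P·e = 206×10³ × 300 = 61800000 N·mm.
Critical point at (x, y) = (60, 150) from centroid. f_tx = M·y/J = 1392 N/mm; f_ty = M·x/J = 556.8 N/mm.
Resultant f_max = √[f_tx² + (f_v + f_ty)²] = √[1392² + (343.3 + 556.8)²] = 1658 N/mm.
Capacity per unit length: φr_n = 0.75 × 0.6 × 490 × (0.707 × 10) = 1559 N/mm.
1658 > 1559 → NOT adequate.

f_max ≈ 1660 N/mm; NOT adequate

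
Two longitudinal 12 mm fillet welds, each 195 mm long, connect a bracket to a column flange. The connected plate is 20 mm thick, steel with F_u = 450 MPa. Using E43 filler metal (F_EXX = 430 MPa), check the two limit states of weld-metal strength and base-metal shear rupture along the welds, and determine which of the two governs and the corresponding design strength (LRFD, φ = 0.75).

t_e = 0.707 × 12 = 8.484 mm; L = 390 mm.
Weld metal: φR_n = 0.75 × 0.6 × 430 × 8.484 × 390 × 10⁻³ = 640.2 kN.
Base metal (shear rupture): φR_n = 0.75 × 0.6 × 450 × 20 × 390 × 10⁻³ = 1580 kN.
Governing: weld metal.

φR_n ≈ 640 kN (weld metal governs)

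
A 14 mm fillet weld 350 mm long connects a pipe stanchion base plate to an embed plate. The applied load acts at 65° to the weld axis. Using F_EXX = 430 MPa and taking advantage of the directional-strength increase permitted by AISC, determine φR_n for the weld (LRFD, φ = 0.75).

t_e = 0.707 × 14 = 9.898 mm; A_we = 9.898 × 350 = 3464 mm².
Directional factor: 1.0 + 0.5 sin^1.5(65°) = 1.431.
F_nw = 0.6 × 430 × 1.431 = 369.3 MPa.
φR_n = 0.75 × 369.3 × 3464 × 10⁻³ = 959.5 kN.

φR_n ≈ 960 kN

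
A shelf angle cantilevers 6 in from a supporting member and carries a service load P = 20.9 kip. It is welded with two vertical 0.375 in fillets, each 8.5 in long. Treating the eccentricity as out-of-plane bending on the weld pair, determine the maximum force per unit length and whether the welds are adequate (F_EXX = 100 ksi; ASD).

f_max ≈ 5.35 kip/in; adequate

L_w = 2 × 8.5 = 17 in; section modulus (unit throat) S = 2 × L²/6 = 24.08 in².
Direct shear f_v = P/L_w = 20.9/17 = 1.229 kip/in.
Moment M = P × e = 20.9 × 6 = 125.4 kip·in; bending f_b = M/S = 5.207 kip/in.
f_max = √(f_v² + f_b²) = √(1.229² + 5.207²) = 5.35 kip/in.
r_n/Ω = (1/2.0) × 0.6 × 100 × (0.707 × 0.375) = 7.954 kip/in → adequate.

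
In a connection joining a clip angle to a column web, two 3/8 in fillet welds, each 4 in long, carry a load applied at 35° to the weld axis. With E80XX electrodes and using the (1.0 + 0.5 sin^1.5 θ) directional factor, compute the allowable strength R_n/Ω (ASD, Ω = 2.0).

R_n/Ω ≈ 62 kips

E80XX → F_EXX = 80 ksi.
t_e = 0.707 × 0.375 = 0.2651 in; A_we = 0.2651 × 8 = 2.121 in².
Directional factor: 1.0 + 0.5 sin^1.5(35°) = 1.217.
F_nw = 0.6 × 80 × 1.217 = 58.43 ksi.
R_n/Ω = (58.43 × 2.121) / 2.0 = 61.96 kips.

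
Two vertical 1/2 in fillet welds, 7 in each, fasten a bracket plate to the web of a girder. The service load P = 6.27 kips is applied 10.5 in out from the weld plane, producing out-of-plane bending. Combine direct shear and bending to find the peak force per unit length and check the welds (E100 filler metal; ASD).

E100XX → F_EXX = 100 ksi.
L_w = 2 × 7 = 14 in; section modulus (unit throat) S = 2 × L²/6 = 16.33 in².
Direct shear f_v = P/L_w = 6.27/14 = 0.4479 kip/in.
Moment M = P × e = 6.27 × 10.5 = 65.835 kip·in; bending f_b = M/S = 4.031 kip/in.
f_max = √(f_v² + f_b²) = √(0.4479² + 4.031²) = 4.056 kip/in.
r_n/Ω = (1/2.0) × 0.6 × 100 × (0.707 × 0.5) = 10.6 kip/in → adequate.

f_max ≈ 4.06 kip/in; adequate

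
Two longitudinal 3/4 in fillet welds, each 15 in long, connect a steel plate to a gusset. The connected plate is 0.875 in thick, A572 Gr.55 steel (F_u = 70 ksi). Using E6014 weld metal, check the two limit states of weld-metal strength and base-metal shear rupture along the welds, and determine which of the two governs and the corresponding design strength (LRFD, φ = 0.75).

E60XX → F_EXX = 60 ksi.
t_e = 0.707 × 0.75 = 0.5302 in; L = 30 in.
Weld metal: φR_n = 0.75 × 0.6 × 60 × 0.5302 × 30 = 429.5 kip.
Base metal (shear rupture): φR_n = 0.75 × 0.6 × 70 × 0.875 × 30 = 826.9 kip.
Governing: weld metal.

φR_n ≈ 430 kip (weld metal governs)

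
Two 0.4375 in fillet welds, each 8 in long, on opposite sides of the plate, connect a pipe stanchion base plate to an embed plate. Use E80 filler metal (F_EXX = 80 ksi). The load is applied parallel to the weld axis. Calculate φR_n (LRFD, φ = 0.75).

φR_n ≈ 178 kip

Effective throat t_e = 0.707 × 0.4375 = 0.3093 in.
Total length L = 16 in; A_we = 0.3093 × 16 = 4.949 in².
F_nw = 0.6 F_EXX = 0.6 × 80 = 48 ksi.
φR_n = 0.75 × 48 × 4.949 = 178.2 kip.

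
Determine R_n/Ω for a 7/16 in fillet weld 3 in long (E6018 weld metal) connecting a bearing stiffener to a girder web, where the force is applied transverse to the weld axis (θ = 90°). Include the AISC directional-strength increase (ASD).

R_n/Ω ≈ 25.1 kip

E60XX → F_EXX = 60 ksi.
t_e = 0.707 × 0.4375 = 0.3093 in; A_we = 0.3093 × 3 = 0.9279 in².
Directional factor: 1.0 + 0.5 sin^1.5(90°) = 1.5.
F_nw = 0.6 × 60 × 1.5 = 54 ksi.
R_n/Ω = (54 × 0.9279) / 2.0 = 25.05 kip.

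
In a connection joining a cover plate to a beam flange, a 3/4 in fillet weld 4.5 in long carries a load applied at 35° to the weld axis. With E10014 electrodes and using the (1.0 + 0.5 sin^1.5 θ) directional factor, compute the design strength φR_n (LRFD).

φR_n ≈ 131 kip

E100XX → F_EXX = 100 ksi.
t_e = 0.707 × 0.75 = 0.5302 in; A_we = 0.5302 × 4.5 = 2.386 in².
Directional factor: 1.0 + 0.5 sin^1.5(35°) = 1.217.
F_nw = 0.6 × 100 × 1.217 = 73.03 ksi.
φR_n = 0.75 × 73.03 × 2.386 = 130.7 kip.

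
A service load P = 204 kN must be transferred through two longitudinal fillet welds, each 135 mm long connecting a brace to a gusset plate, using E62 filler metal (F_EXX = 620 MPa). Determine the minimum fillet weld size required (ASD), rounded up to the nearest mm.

Total weld length L = 270 mm.
Required throat t_e = P × Ω / (0.6 F_EXX × L) = 204 × 2.0 / (0.6 × 620 × 270 × 10⁻³) = 4.062 mm.
Required leg w = t_e / 0.707 = 5.746 mm → use 6 mm.

w = 6 mm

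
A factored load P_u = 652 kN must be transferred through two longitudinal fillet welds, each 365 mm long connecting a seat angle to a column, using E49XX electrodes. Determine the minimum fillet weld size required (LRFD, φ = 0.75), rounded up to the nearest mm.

E49XX → F_EXX = 490 MPa.
Total weld length L = 730 mm.
Required throat t_e = P_u / (φ × 0.6 F_EXX × L) = 652 / (0.75 × 0.6 × 490 × 730 × 10⁻³) = 4.051 mm.
Required leg w = t_e / 0.707 = 5.729 mm → use 6 mm.

w = 6 mm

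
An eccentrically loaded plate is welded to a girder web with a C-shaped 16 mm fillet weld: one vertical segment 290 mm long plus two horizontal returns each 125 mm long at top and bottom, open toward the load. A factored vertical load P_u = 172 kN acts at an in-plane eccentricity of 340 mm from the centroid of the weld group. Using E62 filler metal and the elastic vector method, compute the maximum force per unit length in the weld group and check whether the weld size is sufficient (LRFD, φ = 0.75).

E62XX → F_EXX = 620 MPa.
Total weld length L_w = 540 mm. Treat welds as unit-width lines.
Centroid: x̄ = 2×125×62.5 / 540 = 28.94 mm from the vertical weld.
Polar moment about centroid: J = I_x + I_y = [290³/12 + 2×125×145²] + [290×28.94² + 2(125³/12 + 125×33.56²)] = 8139000 mm³.
Direct shear f_v = P/L_w = 172×10³ / 540 = 318.5 N/mm (vertical).
Torsion M = P·e = 172×10³ × 340 = 58480000 N·mm.
Critical point at (x, y) = (96.06, 145) from centroid. f_tx = M·y/J = 1042 N/mm; f_ty = M·x/J = 690.3 N/mm.
Resultant f_max = √[f_tx² + (f_v + f_ty)²] = √[1042² + (318.5 + 690.3)²] = 1450 N/mm.
Capacity per unit length: φr_n = 0.75 × 0.6 × 620 × (0.707 × 16) = 3156 N/mm.
1450 ≤ 3156 → adequate.

f_max ≈ 1450 N/mm; adequate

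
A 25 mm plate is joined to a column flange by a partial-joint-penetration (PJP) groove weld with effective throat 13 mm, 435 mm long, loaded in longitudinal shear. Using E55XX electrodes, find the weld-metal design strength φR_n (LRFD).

φR_n ≈ 1400 kN

E55XX → F_EXX = 550 MPa.
Effective throat (given) t_e = 13 mm.
A_we = 13 × 435 = 5655 mm².
F_nw = 0.6 F_EXX = 330 MPa.
φR_n = 0.75 × 330 × 5655 × 10⁻³ = 1400 kN.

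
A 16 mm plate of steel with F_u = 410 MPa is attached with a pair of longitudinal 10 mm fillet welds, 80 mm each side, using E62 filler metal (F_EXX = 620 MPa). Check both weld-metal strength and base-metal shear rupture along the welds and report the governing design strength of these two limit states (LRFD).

φR_n ≈ 316 kN (weld metal governs)

t_e = 0.707 × 10 = 7.07 mm; L = 160 mm.
Weld metal: φR_n = 0.75 × 0.6 × 620 × 7.07 × 160 × 10⁻³ = 315.6 kN.
Base metal (shear rupture): φR_n = 0.75 × 0.6 × 410 × 16 × 160 × 10⁻³ = 472.3 kN.
Governing: weld metal.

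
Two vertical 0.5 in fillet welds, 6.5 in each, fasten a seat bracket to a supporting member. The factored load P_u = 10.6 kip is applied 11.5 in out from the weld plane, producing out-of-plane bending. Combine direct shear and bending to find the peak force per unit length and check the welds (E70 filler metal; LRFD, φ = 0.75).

f_max ≈ 8.69 kip/in; adequate

E70XX → F_EXX = 70 ksi.
L_w = 2 × 6.5 = 13 in; section modulus (unit throat) S = 2 × L²/6 = 14.08 in².
Direct shear f_v = P/L_w = 10.6/13 = 0.8154 kip/in.
Moment M = P × e = 10.6 × 11.5 = 121.9 kip·in; bending f_b = M/S = 8.656 kip/in.
f_max = √(f_v² + f_b²) = √(0.8154² + 8.656²) = 8.694 kip/in.
φr_n = 0.75 × 0.6 × 70 × (0.707 × 0.5) = 11.14 kip/in → adequate.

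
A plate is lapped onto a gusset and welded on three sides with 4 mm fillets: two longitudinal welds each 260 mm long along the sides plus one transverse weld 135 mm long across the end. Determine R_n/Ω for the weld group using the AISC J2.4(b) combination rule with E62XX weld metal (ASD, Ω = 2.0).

E62XX → F_EXX = 620 MPa.
t_e = 0.707 × 4 = 2.828 mm.
R_nwl = 0.6 × 620 × 2.828 × 520 × 10⁻³ = 547 kN (longitudinal, 2 welds).
R_nwt = 0.6 × 620 × 2.828 × 135 × 10⁻³ = 142 kN (transverse, base value).
(i) R_nwl + R_nwt = 689.1 kN; (ii) 0.85 R_nwl + 1.5 R_nwt = 678 kN.
R_n = max = 689.1 kN [governs: (i)]; R_n/Ω = 344.5 kN.

R_n/Ω ≈ 345 kN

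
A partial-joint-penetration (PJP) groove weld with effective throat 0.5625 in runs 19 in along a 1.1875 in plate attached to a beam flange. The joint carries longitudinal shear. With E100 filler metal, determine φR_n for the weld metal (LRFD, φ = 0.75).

E100XX → F_EXX = 100 ksi.
Effective throat (given) t_e = 0.5625 in.
A_we = 0.5625 × 19 = 10.69 in².
F_nw = 0.6 F_EXX = 60 ksi.
φR_n = 0.75 × 60 × 10.69 = 480.9 kips.

φR_n ≈ 481 kips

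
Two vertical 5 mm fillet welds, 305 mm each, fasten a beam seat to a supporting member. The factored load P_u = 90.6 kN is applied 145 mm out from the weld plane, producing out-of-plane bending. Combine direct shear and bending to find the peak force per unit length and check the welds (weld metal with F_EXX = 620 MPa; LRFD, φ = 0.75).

f_max ≈ 449 N/mm; adequate

L_w = 2 × 305 = 610 mm; section modulus (unit throat) S = 2 × L²/6 = 31010 mm².
Direct shear f_v = P/L_w = 90.6×10³/610 = 148.5 N/mm.
Moment M = P × e = 90.6×10³ × 145 = 13137000 N·mm; bending f_b = M/S = 423.7 N/mm.
f_max = √(f_v² + f_b²) = √(148.5² + 423.7²) = 448.9 N/mm.
φr_n = 0.75 × 0.6 × 620 × (0.707 × 5) = 986.3 N/mm → adequate.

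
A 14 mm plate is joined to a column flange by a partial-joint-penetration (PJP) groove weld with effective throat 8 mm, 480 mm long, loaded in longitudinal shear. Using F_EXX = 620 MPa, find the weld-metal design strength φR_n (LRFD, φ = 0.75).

φR_n ≈ 1070 kN

Effective throat (given) t_e = 8 mm.
A_we = 8 × 480 = 3840 mm².
F_nw = 0.6 F_EXX = 372 MPa.
φR_n = 0.75 × 372 × 3840 × 10⁻³ = 1071 kN.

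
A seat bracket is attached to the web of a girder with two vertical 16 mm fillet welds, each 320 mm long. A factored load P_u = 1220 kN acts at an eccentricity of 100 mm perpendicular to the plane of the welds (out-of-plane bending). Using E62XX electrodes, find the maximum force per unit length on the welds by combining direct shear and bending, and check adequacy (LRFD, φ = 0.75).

f_max ≈ 4050 N/mm; NOT adequate

E62XX → F_EXX = 620 MPa.
L_w = 2 × 320 = 640 mm; section modulus (unit throat) S = 2 × L²/6 = 34130 mm².
Direct shear f_v = P/L_w = 1220×10³/640 = 1906 N/mm.
Moment M = P × e = 1220×10³ × 100 = 122000000 N·mm; bending f_b = M/S = 3574 N/mm.
f_max = √(f_v² + f_b²) = √(1906² + 3574²) = 4051 N/mm.
φr_n = 0.75 × 0.6 × 620 × (0.707 × 16) = 3156 N/mm → NOT adequate.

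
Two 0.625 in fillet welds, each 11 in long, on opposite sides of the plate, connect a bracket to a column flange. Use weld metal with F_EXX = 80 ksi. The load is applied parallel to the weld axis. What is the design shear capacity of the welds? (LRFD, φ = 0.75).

φR_n ≈ 350 kip

Effective throat t_e = 0.707 × 0.625 = 0.4419 in.
Total length L = 22 in; A_we = 0.4419 × 22 = 9.721 in².
F_nw = 0.6 F_EXX = 0.6 × 80 = 48 ksi.
φR_n = 0.75 × 48 × 9.721 = 350 kip.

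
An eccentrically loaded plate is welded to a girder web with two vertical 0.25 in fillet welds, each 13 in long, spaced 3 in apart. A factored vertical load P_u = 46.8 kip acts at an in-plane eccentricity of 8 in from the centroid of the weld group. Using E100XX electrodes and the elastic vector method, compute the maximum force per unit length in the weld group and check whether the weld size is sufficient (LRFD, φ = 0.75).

f_max ≈ 6.53 kip/in; adequate

E100XX → F_EXX = 100 ksi.
Total weld length L_w = 26 in. Treat welds as unit-width lines.
Polar moment about centroid: J = 2[d³/12 + d(b/2)²] = 2[13³/12 + 13×1.5²] = 424.7 in³.
Direct shear f_v = P/L_w = 46.8 / 26 = 1.8 kip/in (vertical).
Torsion M = P·e = 46.8 × 8 = 374.4 kip·in.
Critical point at (x, y) = (1.5, 6.5) from centroid. f_tx = M·y/J = 5.731 kip/in; f_ty = M·x/J = 1.322 kip/in.
Resultant f_max = √[f_tx² + (f_v + f_ty)²] = √[5.731² + (1.8 + 1.322)²] = 6.526 kip/in.
Capacity per unit length: φr_n = 0.75 × 0.6 × 100 × (0.707 × 0.25) = 7.954 kip/in.
6.526 ≤ 7.954 → adequate.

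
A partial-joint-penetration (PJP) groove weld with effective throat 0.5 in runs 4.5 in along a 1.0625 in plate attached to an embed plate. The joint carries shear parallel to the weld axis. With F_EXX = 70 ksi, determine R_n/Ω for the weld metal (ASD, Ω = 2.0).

Effective throat (given) t_e = 0.5 in.
A_we = 0.5 × 4.5 = 2.25 in².
F_nw = 0.6 F_EXX = 42 ksi.
R_n/Ω = (42 × 2.25) / 2.0 = 47.25 kip.

R_n/Ω ≈ 47.2 kip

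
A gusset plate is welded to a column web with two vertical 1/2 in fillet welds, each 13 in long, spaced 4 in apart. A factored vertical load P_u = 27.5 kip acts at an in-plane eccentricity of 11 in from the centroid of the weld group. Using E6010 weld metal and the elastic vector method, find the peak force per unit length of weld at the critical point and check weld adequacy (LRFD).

f_max ≈ 4.79 kip/in; adequate

E60XX → F_EXX = 60 ksi.
Total weld length L_w = 26 in. Treat welds as unit-width lines.
Polar moment about centroid: J = 2[d³/12 + d(b/2)²] = 2[13³/12 + 13×2²] = 470.2 in³.
Direct shear f_v = P/L_w = 27.5 / 26 = 1.058 kip/in (vertical).
Torsion M = P·e = 27.5 × 11 = 302.5 kip·in.
Critical point at (x, y) = (2, 6.5) from centroid. f_tx = M·y/J = 4.182 kip/in; f_ty = M·x/J = 1.287 kip/in.
Resultant f_max = √[f_tx² + (f_v + f_ty)²] = √[4.182² + (1.058 + 1.287)²] = 4.794 kip/in.
Capacity per unit length: φr_n = 0.75 × 0.6 × 60 × (0.707 × 0.5) = 9.544 kip/in.
4.794 ≤ 9.544 → adequate.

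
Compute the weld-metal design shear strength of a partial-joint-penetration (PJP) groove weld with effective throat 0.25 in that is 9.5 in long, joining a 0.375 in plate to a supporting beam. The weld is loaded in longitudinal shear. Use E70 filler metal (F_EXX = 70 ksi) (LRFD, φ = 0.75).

Effective throat (given) t_e = 0.25 in.
A_we = 0.25 × 9.5 = 2.375 in².
F_nw = 0.6 F_EXX = 42 ksi.
φR_n = 0.75 × 42 × 2.375 = 74.81 kip.

φR_n ≈ 74.8 kip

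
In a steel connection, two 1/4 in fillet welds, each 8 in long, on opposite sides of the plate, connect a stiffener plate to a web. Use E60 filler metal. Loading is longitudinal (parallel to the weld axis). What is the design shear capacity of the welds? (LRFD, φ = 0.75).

φR_n ≈ 76.4 kip

E60XX → F_EXX = 60 ksi.
Effective throat t_e = 0.707 × 0.25 = 0.1767 in.
Total length L = 16 in; A_we = 0.1767 × 16 = 2.828 in².
F_nw = 0.6 F_EXX = 0.6 × 60 = 36 ksi.
φR_n = 0.75 × 36 × 2.828 = 76.36 kip.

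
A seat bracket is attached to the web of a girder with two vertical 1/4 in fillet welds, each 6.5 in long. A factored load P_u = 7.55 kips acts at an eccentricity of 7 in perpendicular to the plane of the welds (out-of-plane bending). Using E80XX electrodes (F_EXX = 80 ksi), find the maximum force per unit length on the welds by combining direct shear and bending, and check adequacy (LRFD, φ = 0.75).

f_max ≈ 3.8 kip/in; adequate

L_w = 2 × 6.5 = 13 in; section modulus (unit throat) S = 2 × L²/6 = 14.08 in².
Direct shear f_v = P/L_w = 7.55/13 = 0.5808 kip/in.
Moment M = P × e = 7.55 × 7 = 52.85 kip·in; bending f_b = M/S = 3.753 kip/in.
f_max = √(f_v² + f_b²) = √(0.5808² + 3.753²) = 3.797 kip/in.
φr_n = 0.75 × 0.6 × 80 × (0.707 × 0.25) = 6.363 kip/in → adequate.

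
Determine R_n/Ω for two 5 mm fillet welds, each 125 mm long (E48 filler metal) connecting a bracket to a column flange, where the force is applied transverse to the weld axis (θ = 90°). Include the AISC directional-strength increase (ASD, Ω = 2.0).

E48XX → F_EXX = 480 MPa.
t_e = 0.707 × 5 = 3.535 mm; A_we = 3.535 × 250 = 883.7 mm².
Directional factor: 1.0 + 0.5 sin^1.5(90°) = 1.5.
F_nw = 0.6 × 480 × 1.5 = 432 MPa.
R_n/Ω = (432 × 883.7) / 2.0 × 10⁻³ = 190.9 kN.

R_n/Ω ≈ 191 kN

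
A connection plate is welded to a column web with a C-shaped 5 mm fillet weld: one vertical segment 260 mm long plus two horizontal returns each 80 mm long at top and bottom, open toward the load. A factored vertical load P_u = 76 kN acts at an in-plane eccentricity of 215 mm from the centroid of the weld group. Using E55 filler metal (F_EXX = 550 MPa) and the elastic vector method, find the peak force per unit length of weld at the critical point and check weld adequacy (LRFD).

Total weld length L_w = 420 mm. Treat welds as unit-width lines.
Centroid: x̄ = 2×80×40 / 420 = 15.24 mm from the vertical weld.
Polar moment about centroid: J = I_x + I_y = [260³/12 + 2×80×130²] + [260×15.24² + 2(80³/12 + 80×24.76²)] = 4412000 mm³.
Direct shear f_v = P/L_w = 76×10³ / 420 = 181 N/mm (vertical).
Torsion M = P·e = 76×10³ × 215 = 16340000 N·mm.
Critical point at (x, y) = (64.76, 130) from centroid. f_tx = M·y/J = 481.4 N/mm; f_ty = M·x/J = 239.8 N/mm.
Resultant f_max = √[f_tx² + (f_v + f_ty)²] = √[481.4² + (181 + 239.8)²] = 639.4 N/mm.
Capacity per unit length: φr_n = 0.75 × 0.6 × 550 × (0.707 × 5) = 874.9 N/mm.
639.4 ≤ 874.9 → adequate.

f_max ≈ 639 N/mm; adequate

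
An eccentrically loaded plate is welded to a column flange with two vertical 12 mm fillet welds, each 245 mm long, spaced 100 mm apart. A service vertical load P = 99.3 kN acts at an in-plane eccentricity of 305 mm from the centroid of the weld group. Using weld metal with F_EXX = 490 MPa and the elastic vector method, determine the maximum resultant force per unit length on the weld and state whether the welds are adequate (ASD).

f_max ≈ 1180 N/mm; adequate

Total weld length L_w = 490 mm. Treat welds as unit-width lines.
Polar moment about centroid: J = 2[d³/12 + d(b/2)²] = 2[245³/12 + 245×50²] = 3676000 mm³.
Direct shear f_v = P/L_w = 99.3×10³ / 490 = 202.7 N/mm (vertical).
Torsion M = P·e = 99.3×10³ × 305 = 30286000 N·mm.
Critical point at (x, y) = (50, 122.5) from centroid. f_tx = M·y/J = 1009 N/mm; f_ty = M·x/J = 411.9 N/mm.
Resultant f_max = √[f_tx² + (f_v + f_ty)²] = √[1009² + (202.7 + 411.9)²] = 1182 N/mm.
Capacity per unit length: r_n/Ω = (1/2.0) × 0.6 × 490 × (0.707 × 12) = 1247 N/mm.
1182 ≤ 1247 → adequate.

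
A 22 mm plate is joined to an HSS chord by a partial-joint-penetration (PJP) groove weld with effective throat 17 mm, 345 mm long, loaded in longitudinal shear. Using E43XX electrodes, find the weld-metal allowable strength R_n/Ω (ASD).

E43XX → F_EXX = 430 MPa.
Effective throat (given) t_e = 17 mm.
A_we = 17 × 345 = 5865 mm².
F_nw = 0.6 F_EXX = 258 MPa.
R_n/Ω = (258 × 5865) / 2.0 × 10⁻³ = 756.6 kN.

R_n/Ω ≈ 757 kN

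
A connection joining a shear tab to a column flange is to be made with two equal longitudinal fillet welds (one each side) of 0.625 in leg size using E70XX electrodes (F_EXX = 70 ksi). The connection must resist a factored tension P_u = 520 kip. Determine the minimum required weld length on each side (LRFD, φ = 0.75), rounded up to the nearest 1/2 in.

Throat t_e = 0.707 × 0.625 = 0.4419 in.
φr_n = 0.75 × 0.6 × 70 × 0.4419 = 13.92 kip/in.
L_req = P_u / φr_n = 520 / 13.92 = 37.36 in total.
Per side: 37.36 / 2 = 18.68 in.
Round up → use L = 19 in on each side.

L = 19 in on each side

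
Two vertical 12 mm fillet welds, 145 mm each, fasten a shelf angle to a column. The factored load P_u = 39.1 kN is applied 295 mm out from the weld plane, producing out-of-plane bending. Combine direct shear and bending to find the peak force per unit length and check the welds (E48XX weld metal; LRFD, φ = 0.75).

E48XX → F_EXX = 480 MPa.
L_w = 2 × 145 = 290 mm; section modulus (unit throat) S = 2 × L²/6 = 7008 mm².
Direct shear f_v = P/L_w = 39.1×10³/290 = 134.8 N/mm.
Moment M = P × e = 39.1×10³ × 295 = 11534000 N·mm; bending f_b = M/S = 1646 N/mm.
f_max = √(f_v² + f_b²) = √(134.8² + 1646²) = 1651 N/mm.
φr_n = 0.75 × 0.6 × 480 × (0.707 × 12) = 1833 N/mm → adequate.

f_max ≈ 1650 N/mm; adequate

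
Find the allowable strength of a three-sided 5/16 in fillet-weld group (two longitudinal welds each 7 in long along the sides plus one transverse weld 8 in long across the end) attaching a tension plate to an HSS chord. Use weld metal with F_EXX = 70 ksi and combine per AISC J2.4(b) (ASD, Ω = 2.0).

R_n/Ω ≈ 111 kips

t_e = 0.707 × 0.3125 = 0.2209 in.
R_nwl = 0.6 × 70 × 0.2209 × 14 = 129.9 kips (longitudinal, 2 welds).
R_nwt = 0.6 × 70 × 0.2209 × 8 = 74.23 kips (transverse, base value).
(i) R_nwl + R_nwt = 204.1 kips; (ii) 0.85 R_nwl + 1.5 R_nwt = 221.8 kips.
R_n = max = 221.8 kips [governs: (ii)]; R_n/Ω = 110.9 kips.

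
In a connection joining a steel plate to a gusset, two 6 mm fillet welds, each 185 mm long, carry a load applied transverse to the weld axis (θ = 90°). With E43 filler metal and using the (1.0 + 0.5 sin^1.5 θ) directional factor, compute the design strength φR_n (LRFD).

φR_n ≈ 456 kN

E43XX → F_EXX = 430 MPa.
t_e = 0.707 × 6 = 4.242 mm; A_we = 4.242 × 370 = 1570 mm².
Directional factor: 1.0 + 0.5 sin^1.5(90°) = 1.5.
F_nw = 0.6 × 430 × 1.5 = 387 MPa.
φR_n = 0.75 × 387 × 1570 × 10⁻³ = 455.6 kN.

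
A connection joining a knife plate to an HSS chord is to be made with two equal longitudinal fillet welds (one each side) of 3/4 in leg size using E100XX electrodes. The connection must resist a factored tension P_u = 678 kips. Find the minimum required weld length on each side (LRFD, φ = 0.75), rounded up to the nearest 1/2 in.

E100XX → F_EXX = 100 ksi.
Throat t_e = 0.707 × 0.75 = 0.5302 in.
φr_n = 0.75 × 0.6 × 100 × 0.5302 = 23.86 kips/in.
L_req = P_u / φr_n = 678 / 23.86 = 28.41 in total.
Per side: 28.41 / 2 = 14.21 in.
Round up → use L = 14.5 in on each side.

L = 14.5 in on each side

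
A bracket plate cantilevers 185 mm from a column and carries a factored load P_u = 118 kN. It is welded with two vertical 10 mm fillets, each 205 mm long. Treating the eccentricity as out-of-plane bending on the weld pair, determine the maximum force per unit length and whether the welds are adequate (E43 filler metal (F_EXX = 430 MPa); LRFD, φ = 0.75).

f_max ≈ 1580 N/mm; NOT adequate

L_w = 2 × 205 = 410 mm; section modulus (unit throat) S = 2 × L²/6 = 14010 mm².
Direct shear f_v = P/L_w = 118×10³/410 = 287.8 N/mm.
Moment M = P × e = 118×10³ × 185 = 21830000 N·mm; bending f_b = M/S = 1558 N/mm.
f_max = √(f_v² + f_b²) = √(287.8² + 1558²) = 1585 N/mm.
φr_n = 0.75 × 0.6 × 430 × (0.707 × 10) = 1368 N/mm → NOT adequate.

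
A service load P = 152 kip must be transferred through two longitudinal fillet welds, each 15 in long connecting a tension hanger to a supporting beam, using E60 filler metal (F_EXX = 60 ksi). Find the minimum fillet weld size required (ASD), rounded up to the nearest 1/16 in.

w = 7/16 in

Total weld length L = 30 in.
Required throat t_e = P × Ω / (0.6 F_EXX × L) = 152 × 2.0 / (0.6 × 60 × 30) = 0.2815 in.
Required leg w = t_e / 0.707 = 0.3981 in → use 7/16 in.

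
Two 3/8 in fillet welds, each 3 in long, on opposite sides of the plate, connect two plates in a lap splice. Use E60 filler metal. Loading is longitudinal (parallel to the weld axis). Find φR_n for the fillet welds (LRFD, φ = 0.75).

φR_n ≈ 43 kips

E60XX → F_EXX = 60 ksi.
Effective throat t_e = 0.707 × 0.375 = 0.2651 in.
Total length L = 6 in; A_we = 0.2651 × 6 = 1.591 in².
F_nw = 0.6 F_EXX = 0.6 × 60 = 36 ksi.
φR_n = 0.75 × 36 × 1.591 = 42.95 kips.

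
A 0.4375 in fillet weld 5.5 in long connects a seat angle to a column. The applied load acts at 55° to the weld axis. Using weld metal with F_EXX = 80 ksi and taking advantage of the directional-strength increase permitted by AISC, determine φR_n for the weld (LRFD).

φR_n ≈ 83.9 kips

t_e = 0.707 × 0.4375 = 0.3093 in; A_we = 0.3093 × 5.5 = 1.701 in².
Directional factor: 1.0 + 0.5 sin^1.5(55°) = 1.371.
F_nw = 0.6 × 80 × 1.371 = 65.79 ksi.
φR_n = 0.75 × 65.79 × 1.701 = 83.95 kips.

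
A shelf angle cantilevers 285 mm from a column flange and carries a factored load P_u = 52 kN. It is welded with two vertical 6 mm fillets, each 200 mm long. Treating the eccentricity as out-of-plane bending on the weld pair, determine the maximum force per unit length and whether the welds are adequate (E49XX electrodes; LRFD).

f_max ≈ 1120 N/mm; NOT adequate

E49XX → F_EXX = 490 MPa.
L_w = 2 × 200 = 400 mm; section modulus (unit throat) S = 2 × L²/6 = 13330 mm².
Direct shear f_v = P/L_w = 52×10³/400 = 130 N/mm.
Moment M = P × e = 52×10³ × 285 = 14820000 N·mm; bending f_b = M/S = 1112 N/mm.
f_max = √(f_v² + f_b²) = √(130² + 1112²) = 1119 N/mm.
φr_n = 0.75 × 0.6 × 490 × (0.707 × 6) = 935.4 N/mm → NOT adequate.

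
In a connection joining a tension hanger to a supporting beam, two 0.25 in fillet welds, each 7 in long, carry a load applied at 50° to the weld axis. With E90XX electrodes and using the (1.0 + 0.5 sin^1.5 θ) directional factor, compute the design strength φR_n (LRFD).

E90XX → F_EXX = 90 ksi.
t_e = 0.707 × 0.25 = 0.1767 in; A_we = 0.1767 × 14 = 2.474 in².
Directional factor: 1.0 + 0.5 sin^1.5(50°) = 1.335.
F_nw = 0.6 × 90 × 1.335 = 72.1 ksi.
φR_n = 0.75 × 72.1 × 2.474 = 133.8 kip.

φR_n ≈ 134 kip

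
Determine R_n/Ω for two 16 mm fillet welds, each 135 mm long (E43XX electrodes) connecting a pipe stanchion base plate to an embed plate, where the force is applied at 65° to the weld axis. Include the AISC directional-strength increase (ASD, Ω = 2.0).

E43XX → F_EXX = 430 MPa.
t_e = 0.707 × 16 = 11.31 mm; A_we = 11.31 × 270 = 3054 mm².
Directional factor: 1.0 + 0.5 sin^1.5(65°) = 1.431.
F_nw = 0.6 × 430 × 1.431 = 369.3 MPa.
R_n/Ω = (369.3 × 3054) / 2.0 × 10⁻³ = 564 kN.

R_n/Ω ≈ 564 kN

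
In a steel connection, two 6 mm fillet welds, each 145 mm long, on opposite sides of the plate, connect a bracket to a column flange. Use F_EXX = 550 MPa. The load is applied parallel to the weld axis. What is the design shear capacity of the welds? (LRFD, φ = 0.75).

φR_n ≈ 304 kN

Effective throat t_e = 0.707 × 6 = 4.242 mm.
Total length L = 290 mm; A_we = 4.242 × 290 = 1230 mm².
F_nw = 0.6 F_EXX = 0.6 × 550 = 330 MPa.
φR_n = 0.75 × 330 × 1230 × 10⁻³ = 304.5 kN.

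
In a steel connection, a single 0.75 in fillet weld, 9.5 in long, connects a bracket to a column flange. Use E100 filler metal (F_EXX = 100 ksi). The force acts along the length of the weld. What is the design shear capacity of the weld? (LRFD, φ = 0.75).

Effective throat t_e = 0.707 × 0.75 = 0.5302 in.
Total length L = 9.5 in; A_we = 0.5302 × 9.5 = 5.037 in².
F_nw = 0.6 F_EXX = 0.6 × 100 = 60 ksi.
φR_n = 0.75 × 60 × 5.037 = 226.7 kips.

φR_n ≈ 227 kips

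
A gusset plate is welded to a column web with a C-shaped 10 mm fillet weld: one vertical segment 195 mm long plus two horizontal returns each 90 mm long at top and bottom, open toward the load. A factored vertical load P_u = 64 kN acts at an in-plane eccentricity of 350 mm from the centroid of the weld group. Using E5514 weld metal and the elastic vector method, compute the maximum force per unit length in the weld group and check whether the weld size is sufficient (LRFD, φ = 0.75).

f_max ≈ 1120 N/mm; adequate

E55XX → F_EXX = 550 MPa.
Total weld length L_w = 375 mm. Treat welds as unit-width lines.
Centroid: x̄ = 2×90×45 / 375 = 21.6 mm from the vertical weld.
Polar moment about centroid: J = I_x + I_y = [195³/12 + 2×90×97.5²] + [195×21.6² + 2(90³/12 + 90×23.4²)] = 2640000 mm³.
Direct shear f_v = P/L_w = 64×10³ / 375 = 170.7 N/mm (vertical).
Torsion M = P·e = 64×10³ × 350 = 22400000 N·mm.
Critical point at (x, y) = (68.4, 97.5) from centroid. f_tx = M·y/J = 827.3 N/mm; f_ty = M·x/J = 580.3 N/mm.
Resultant f_max = √[f_tx² + (f_v + f_ty)²] = √[827.3² + (170.7 + 580.3)²] = 1117 N/mm.
Capacity per unit length: φr_n = 0.75 × 0.6 × 550 × (0.707 × 10) = 1750 N/mm.
1117 ≤ 1750 → adequate.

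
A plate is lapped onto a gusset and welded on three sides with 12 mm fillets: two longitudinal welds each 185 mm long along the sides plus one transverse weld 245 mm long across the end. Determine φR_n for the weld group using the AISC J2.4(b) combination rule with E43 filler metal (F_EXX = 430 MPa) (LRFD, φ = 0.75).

t_e = 0.707 × 12 = 8.484 mm.
R_nwl = 0.6 × 430 × 8.484 × 370 × 10⁻³ = 809.9 kN (longitudinal, 2 welds).
R_nwt = 0.6 × 430 × 8.484 × 245 × 10⁻³ = 536.3 kN (transverse, base value).
(i) R_nwl + R_nwt = 1346 kN; (ii) 0.85 R_nwl + 1.5 R_nwt = 1493 kN.
R_n = max = 1493 kN [governs: (ii)]; φR_n = 1120 kN.

φR_n ≈ 1120 kN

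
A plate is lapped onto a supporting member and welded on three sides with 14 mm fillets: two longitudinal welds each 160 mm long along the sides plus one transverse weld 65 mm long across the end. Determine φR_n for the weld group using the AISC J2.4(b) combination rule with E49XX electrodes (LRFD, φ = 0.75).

E49XX → F_EXX = 490 MPa.
t_e = 0.707 × 14 = 9.898 mm.
R_nwl = 0.6 × 490 × 9.898 × 320 × 10⁻³ = 931.2 kN (longitudinal, 2 welds).
R_nwt = 0.6 × 490 × 9.898 × 65 × 10⁻³ = 189.2 kN (transverse, base value).
(i) R_nwl + R_nwt = 1120 kN; (ii) 0.85 R_nwl + 1.5 R_nwt = 1075 kN.
R_n = max = 1120 kN [governs: (i)]; φR_n = 840.3 kN.

φR_n ≈ 840 kN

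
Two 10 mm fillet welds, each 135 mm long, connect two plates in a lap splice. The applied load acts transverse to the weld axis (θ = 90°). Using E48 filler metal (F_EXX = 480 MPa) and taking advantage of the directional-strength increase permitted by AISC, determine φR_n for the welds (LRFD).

φR_n ≈ 618 kN

t_e = 0.707 × 10 = 7.07 mm; A_we = 7.07 × 270 = 1909 mm².
Directional factor: 1.0 + 0.5 sin^1.5(90°) = 1.5.
F_nw = 0.6 × 480 × 1.5 = 432 MPa.
φR_n = 0.75 × 432 × 1909 × 10⁻³ = 618.5 kN.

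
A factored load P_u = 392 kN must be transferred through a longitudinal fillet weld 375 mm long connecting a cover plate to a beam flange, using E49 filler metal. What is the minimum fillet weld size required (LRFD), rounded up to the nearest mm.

E49XX → F_EXX = 490 MPa.
Total weld length L = 375 mm.
Required throat t_e = P_u / (φ × 0.6 F_EXX × L) = 392 / (0.75 × 0.6 × 490 × 375 × 10⁻³) = 4.741 mm.
Required leg w = t_e / 0.707 = 6.705 mm → use 7 mm.

w = 7 mm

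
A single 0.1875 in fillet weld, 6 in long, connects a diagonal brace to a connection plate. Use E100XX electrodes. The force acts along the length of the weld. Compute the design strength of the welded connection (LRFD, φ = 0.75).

φR_n ≈ 35.8 kip

E100XX → F_EXX = 100 ksi.
Effective throat t_e = 0.707 × 0.1875 = 0.1326 in.
Total length L = 6 in; A_we = 0.1326 × 6 = 0.7954 in².
F_nw = 0.6 F_EXX = 0.6 × 100 = 60 ksi.
φR_n = 0.75 × 60 × 0.7954 = 35.79 kip.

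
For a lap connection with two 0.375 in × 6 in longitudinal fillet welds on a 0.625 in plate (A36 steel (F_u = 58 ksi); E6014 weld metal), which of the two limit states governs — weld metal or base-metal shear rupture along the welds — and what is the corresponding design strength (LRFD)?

φR_n ≈ 85.9 kips (weld metal governs)

E60XX → F_EXX = 60 ksi.
t_e = 0.707 × 0.375 = 0.2651 in; L = 12 in.
Weld metal: φR_n = 0.75 × 0.6 × 60 × 0.2651 × 12 = 85.9 kips.
Base metal (shear rupture): φR_n = 0.75 × 0.6 × 58 × 0.625 × 12 = 195.8 kips.
Governing: weld metal.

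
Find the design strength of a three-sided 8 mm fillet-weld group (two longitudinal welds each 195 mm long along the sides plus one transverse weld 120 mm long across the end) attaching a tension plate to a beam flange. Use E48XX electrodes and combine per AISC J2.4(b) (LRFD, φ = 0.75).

φR_n ≈ 625 kN

E48XX → F_EXX = 480 MPa.
t_e = 0.707 × 8 = 5.656 mm.
R_nwl = 0.6 × 480 × 5.656 × 390 × 10⁻³ = 635.3 kN (longitudinal, 2 welds).
R_nwt = 0.6 × 480 × 5.656 × 120 × 10⁻³ = 195.5 kN (transverse, base value).
(i) R_nwl + R_nwt = 830.8 kN; (ii) 0.85 R_nwl + 1.5 R_nwt = 833.2 kN.
R_n = max = 833.2 kN [governs: (ii)]; φR_n = 624.9 kN.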